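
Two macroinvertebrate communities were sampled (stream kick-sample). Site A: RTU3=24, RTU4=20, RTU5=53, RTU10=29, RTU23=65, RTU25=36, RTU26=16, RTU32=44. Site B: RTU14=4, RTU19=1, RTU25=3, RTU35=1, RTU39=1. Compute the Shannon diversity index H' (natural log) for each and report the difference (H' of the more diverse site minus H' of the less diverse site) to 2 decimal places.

Site A: N=287, proportions 0.0836, 0.0697, 0.1847, 0.101, 0.2265, 0.1254, 0.0557, 0.1533, giving H' = 1.9819 (working shown to 4 dp, full precision carried).
Site B: N=10, proportions 0.4, 0.1, 0.3, 0.1, 0.1, giving H' = 1.4185.
Difference = |1.9819 − 1.4185| = 0.5634, i.e. 0.56 to 2 decimal places.

0.56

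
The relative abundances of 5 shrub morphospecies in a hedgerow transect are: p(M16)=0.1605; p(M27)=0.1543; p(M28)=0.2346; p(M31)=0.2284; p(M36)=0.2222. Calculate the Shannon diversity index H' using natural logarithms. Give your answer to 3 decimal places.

1.594

Each pᵢ ln pᵢ term (working shown to 5 dp, full precision carried): 0.1605×(-1.82946)=-0.29363, 0.1543×(-1.86886)=-0.28836, 0.2346×(-1.44987)=-0.34014, 0.2284×(-1.47666)=-0.33727, 0.2222×(-1.50418)=-0.33423.
Sum = -1.59363, so H' = 1.594.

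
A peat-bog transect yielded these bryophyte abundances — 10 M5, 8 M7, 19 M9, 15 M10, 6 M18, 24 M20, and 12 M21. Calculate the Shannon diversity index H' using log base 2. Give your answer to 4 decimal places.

Total N = 10+8+19+15+6+24+12 = 94, so the proportions are 0.106383, 0.085106, 0.202128, 0.159574, 0.06383, 0.255319, 0.12766 (working shown to 6 dp, full precision carried).
Each pᵢ log₂ pᵢ term: 0.106383×(-3.232661)=-0.343900, 0.085106×(-3.554589)=-0.302518, 0.202128×(-2.306661)=-0.466240, 0.159574×(-2.647698)=-0.422505, 0.06383×(-3.969626)=-0.253380, 0.255319×(-1.969626)=-0.502883, 0.12766×(-2.969626)=-0.379101.
Sum = -2.670528, so H' = 2.6705.

2.6705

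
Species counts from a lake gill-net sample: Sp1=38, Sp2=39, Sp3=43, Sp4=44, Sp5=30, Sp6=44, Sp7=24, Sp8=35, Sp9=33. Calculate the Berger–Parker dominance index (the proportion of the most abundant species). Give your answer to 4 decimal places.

0.1333

Total N = 38+39+43+44+30+44+24+35+33 = 330, so the proportions are 0.115152, 0.118182, 0.130303, 0.133333, 0.090909, 0.133333, 0.072727, 0.106061, 0.1 (working shown to 6 dp, full precision carried).
The largest proportion is 0.133333, i.e. d = 0.1333 to 4 decimal places.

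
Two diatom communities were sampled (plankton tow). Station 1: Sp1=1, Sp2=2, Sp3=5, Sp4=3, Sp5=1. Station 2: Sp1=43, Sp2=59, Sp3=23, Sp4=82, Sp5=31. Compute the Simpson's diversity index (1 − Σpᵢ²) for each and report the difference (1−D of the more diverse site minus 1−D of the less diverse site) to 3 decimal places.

0.039

Station 1: N=12, proportions 0.08333, 0.16667, 0.41667, 0.25, 0.08333, giving 1−D = 0.72222 (working shown to 5 dp, full precision carried).
Station 2: N=238, proportions 0.18067, 0.2479, 0.09664, 0.34454, 0.13025, giving 1−D = 0.76089.
Difference = |0.72222 − 0.76089| = 0.03867, i.e. 0.039 to 3 decimal places.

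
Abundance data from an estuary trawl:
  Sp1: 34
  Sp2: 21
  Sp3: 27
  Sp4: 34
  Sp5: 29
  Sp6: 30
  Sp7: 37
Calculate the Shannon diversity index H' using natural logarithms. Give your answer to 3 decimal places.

Total N = 34+21+27+34+29+30+37 = 212, so the proportions are 0.16038, 0.09906, 0.12736, 0.16038, 0.13679, 0.14151, 0.17453 (working shown to 5 dp, full precision carried).
Each pᵢ ln pᵢ term: 0.16038×(-1.83023)=-0.29353, 0.09906×(-2.31206)=-0.22903, 0.12736×(-2.06075)=-0.26245, 0.16038×(-1.83023)=-0.29353, 0.13679×(-1.98929)=-0.27212, 0.14151×(-1.95539)=-0.27671, 0.17453×(-1.74567)=-0.30467.
Sum = -1.93203, so H' = 1.932.

1.932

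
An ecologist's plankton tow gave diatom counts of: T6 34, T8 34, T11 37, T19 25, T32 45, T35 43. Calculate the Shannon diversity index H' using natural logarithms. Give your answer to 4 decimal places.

1.7749

Total N = 34+34+37+25+45+43 = 218, so the proportions are 0.155963, 0.155963, 0.169725, 0.114679, 0.206422, 0.197248 (working shown to 6 dp, full precision carried).
Each pᵢ ln pᵢ term: 0.155963×(-1.858135)=-0.289801, 0.155963×(-1.858135)=-0.289801, 0.169725×(-1.773577)=-0.301020, 0.114679×(-2.165619)=-0.248351, 0.206422×(-1.577833)=-0.325699, 0.197248×(-1.623295)=-0.320191.
Sum = -1.774863, so H' = 1.7749.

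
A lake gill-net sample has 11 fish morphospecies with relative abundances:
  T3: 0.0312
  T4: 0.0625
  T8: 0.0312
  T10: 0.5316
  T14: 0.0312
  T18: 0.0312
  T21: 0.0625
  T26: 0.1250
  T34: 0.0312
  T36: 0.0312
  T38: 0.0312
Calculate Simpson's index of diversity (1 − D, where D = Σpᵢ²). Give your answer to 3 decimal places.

D = 0.0312² + 0.0625² + 0.0312² + 0.5316² + 0.0312² + 0.0312² + 0.0625² + 0.125² + 0.0312² + 0.0312² + 0.0312² = 0.00097 + 0.00391 + 0.00097 + 0.28260 + 0.00097 + 0.00097 + 0.00391 + 0.01562 + 0.00097 + 0.00097 + 0.00097 = 0.31285 (working shown to 5 dp, full precision carried).
So 1 − D = 0.68715, i.e. 0.687 to 3 decimal places.

0.687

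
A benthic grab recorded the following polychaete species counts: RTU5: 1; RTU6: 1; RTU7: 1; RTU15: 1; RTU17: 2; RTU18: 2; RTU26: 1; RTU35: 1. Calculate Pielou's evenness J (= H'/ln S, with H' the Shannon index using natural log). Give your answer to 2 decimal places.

0.97

Total N = 1+1+1+1+2+2+1+1 = 10, so the proportions are 0.1, 0.1, 0.1, 0.1, 0.2, 0.2, 0.1, 0.1 (working shown to 4 dp, full precision carried).
H' = −Σ pᵢ ln pᵢ = −((-0.2303) + (-0.2303) + (-0.2303) + (-0.2303) + (-0.3219) + (-0.3219) + (-0.2303) + (-0.2303)) = 2.0253.
With S = 8 species, ln S = 2.0794, so J = 2.0253/2.0794 = 0.9740, i.e. 0.97 to 2 decimal places.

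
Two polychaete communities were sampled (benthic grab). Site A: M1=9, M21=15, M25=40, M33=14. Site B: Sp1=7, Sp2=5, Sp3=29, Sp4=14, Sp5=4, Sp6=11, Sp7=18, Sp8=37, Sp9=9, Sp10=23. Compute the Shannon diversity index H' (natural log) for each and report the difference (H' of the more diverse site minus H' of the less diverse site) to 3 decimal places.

Site A: N=78, proportions 0.11538, 0.19231, 0.51282, 0.17949, giving H' = 1.21699 (working shown to 5 dp, full precision carried).
Site B: N=157, proportions 0.04459, 0.03185, 0.18471, 0.08917, 0.02548, 0.07006, 0.11465, 0.23567, 0.05732, 0.1465, giving H' = 2.08993.
Difference = |1.21699 − 2.08993| = 0.87294, i.e. 0.873 to 3 decimal places.

0.873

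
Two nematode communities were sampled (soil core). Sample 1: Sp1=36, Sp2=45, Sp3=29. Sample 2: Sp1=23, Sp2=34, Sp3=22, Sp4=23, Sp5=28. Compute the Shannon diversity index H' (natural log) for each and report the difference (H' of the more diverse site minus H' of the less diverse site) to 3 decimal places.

Sample 1: N=110, proportions 0.32727, 0.40909, 0.26364, giving H' = 1.08268 (working shown to 5 dp, full precision carried).
Sample 2: N=130, proportions 0.17692, 0.26154, 0.16923, 0.17692, 0.21538, giving H' = 1.59497.
Difference = |1.08268 − 1.59497| = 0.51229, i.e. 0.512 to 3 decimal places.

0.512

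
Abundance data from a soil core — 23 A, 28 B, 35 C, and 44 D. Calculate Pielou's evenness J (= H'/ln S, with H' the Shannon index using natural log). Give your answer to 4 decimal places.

0.9789

Total N = 23+28+35+44 = 130, so the proportions are 0.176923, 0.215385, 0.269231, 0.338462 (working shown to 6 dp, full precision carried).
H' = −Σ pᵢ ln pᵢ = −((-0.306438) + (-0.330686) + (-0.353281) + (-0.366671)) = 1.357076.
With S = 4 species, ln S = 1.386294, so J = 1.357076/1.386294 = 0.978923, i.e. 0.9789 to 4 decimal places.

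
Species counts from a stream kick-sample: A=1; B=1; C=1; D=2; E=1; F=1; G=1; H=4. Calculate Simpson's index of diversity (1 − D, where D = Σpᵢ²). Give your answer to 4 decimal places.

0.8194

Total N = 1+1+1+2+1+1+1+4 = 12, so the proportions are 0.083333, 0.083333, 0.083333, 0.166667, 0.083333, 0.083333, 0.083333, 0.333333 (working shown to 6 dp, full precision carried).
D = 0.083333² + 0.083333² + 0.083333² + 0.166667² + 0.083333² + 0.083333² + 0.083333² + 0.333333² = 0.006944 + 0.006944 + 0.006944 + 0.027778 + 0.006944 + 0.006944 + 0.006944 + 0.111111 = 0.180556.
So 1 − D = 0.819444, i.e. 0.8194 to 4 decimal places.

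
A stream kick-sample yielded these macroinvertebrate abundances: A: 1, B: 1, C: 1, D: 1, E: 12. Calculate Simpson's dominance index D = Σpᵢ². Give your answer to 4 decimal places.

0.5781

Total N = 1+1+1+1+12 = 16, so the proportions are 0.0625, 0.0625, 0.0625, 0.0625, 0.75 (working shown to 6 dp, full precision carried).
D = 0.0625² + 0.0625² + 0.0625² + 0.0625² + 0.75² = 0.003906 + 0.003906 + 0.003906 + 0.003906 + 0.562500 = 0.578125.
To 4 decimal places, D = 0.5781.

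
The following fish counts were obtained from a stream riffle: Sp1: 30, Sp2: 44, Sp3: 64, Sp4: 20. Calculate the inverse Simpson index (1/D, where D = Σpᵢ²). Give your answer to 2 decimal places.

3.40

Total N = 30+44+64+20 = 158, so the proportions are 0.189873, 0.278481, 0.405063, 0.126582 (working shown to 6 dp, full precision carried).
D = 0.189873² + 0.278481² + 0.405063² + 0.126582² = 0.036052 + 0.077552 + 0.164076 + 0.016023 = 0.293703.
So 1/D = 3.4048, i.e. 3.40 to 2 decimal places.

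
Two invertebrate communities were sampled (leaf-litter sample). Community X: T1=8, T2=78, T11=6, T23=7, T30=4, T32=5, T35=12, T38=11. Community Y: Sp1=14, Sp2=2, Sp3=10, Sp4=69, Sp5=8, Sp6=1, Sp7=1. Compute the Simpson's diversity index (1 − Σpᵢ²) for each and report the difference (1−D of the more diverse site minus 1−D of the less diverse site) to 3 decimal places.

0.084

Community X: N=131, proportions 0.061069, 0.59542, 0.045802, 0.053435, 0.030534, 0.038168, 0.091603, 0.083969, giving 1−D = 0.618962 (working shown to 6 dp, full precision carried).
Community Y: N=105, proportions 0.133333, 0.019048, 0.095238, 0.657143, 0.07619, 0.009524, 0.009524, giving 1−D = 0.534966.
Difference = |0.618962 − 0.534966| = 0.083996, i.e. 0.084 to 3 decimal places.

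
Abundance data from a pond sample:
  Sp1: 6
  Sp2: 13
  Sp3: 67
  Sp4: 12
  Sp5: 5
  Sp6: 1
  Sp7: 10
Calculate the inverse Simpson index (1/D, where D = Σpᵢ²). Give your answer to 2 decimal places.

Total N = 6+13+67+12+5+1+10 = 114, so the proportions are 0.05263, 0.11404, 0.58772, 0.10526, 0.04386, 0.00877, 0.08772 (working shown to 5 dp, full precision carried).
D = 0.05263² + 0.11404² + 0.58772² + 0.10526² + 0.04386² + 0.00877² + 0.08772² = 0.00277 + 0.01300 + 0.34541 + 0.01108 + 0.00192 + 0.00008 + 0.00769 = 0.38196.
So 1/D = 2.6180, i.e. 2.62 to 2 decimal places.

2.62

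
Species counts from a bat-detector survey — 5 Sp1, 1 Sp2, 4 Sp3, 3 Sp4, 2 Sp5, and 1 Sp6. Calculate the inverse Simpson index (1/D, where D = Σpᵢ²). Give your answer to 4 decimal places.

Total N = 5+1+4+3+2+1 = 16, so the proportions are 0.3125, 0.0625, 0.25, 0.1875, 0.125, 0.0625 (working shown to 8 dp, full precision carried).
D = 0.3125² + 0.0625² + 0.25² + 0.1875² + 0.125² + 0.0625² = 0.09765625 + 0.00390625 + 0.06250000 + 0.03515625 + 0.01562500 + 0.00390625 = 0.21875000.
So 1/D = 4.571429, i.e. 4.5714 to 4 decimal places.

4.5714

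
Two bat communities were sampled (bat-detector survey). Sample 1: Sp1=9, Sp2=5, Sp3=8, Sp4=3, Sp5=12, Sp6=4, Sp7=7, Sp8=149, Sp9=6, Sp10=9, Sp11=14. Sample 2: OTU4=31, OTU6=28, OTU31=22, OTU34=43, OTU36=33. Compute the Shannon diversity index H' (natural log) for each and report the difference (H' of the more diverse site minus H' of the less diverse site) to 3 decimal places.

Sample 1: N=226, proportions 0.039823, 0.022124, 0.035398, 0.013274, 0.053097, 0.017699, 0.030973, 0.659292, 0.026549, 0.039823, 0.061947, giving H' = 1.394874 (working shown to 6 dp, full precision carried).
Sample 2: N=157, proportions 0.197452, 0.178344, 0.140127, 0.273885, 0.210191, giving H' = 1.585707.
Difference = |1.394874 − 1.585707| = 0.190833, i.e. 0.191 to 3 decimal places.

0.191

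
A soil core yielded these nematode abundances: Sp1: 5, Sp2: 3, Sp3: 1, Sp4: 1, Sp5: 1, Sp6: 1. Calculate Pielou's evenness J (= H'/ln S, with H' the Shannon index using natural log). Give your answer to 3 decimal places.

Total N = 5+3+1+1+1+1 = 12, so the proportions are 0.41667, 0.25, 0.08333, 0.08333, 0.08333, 0.08333 (working shown to 5 dp, full precision carried).
H' = −Σ pᵢ ln pᵢ = −((-0.36478) + (-0.34657) + (-0.20708) + (-0.20708) + (-0.20708) + (-0.20708)) = 1.53965.
With S = 6 species, ln S = 1.79176, so J = 1.53965/1.79176 = 0.85930, i.e. 0.859 to 3 decimal places.

0.859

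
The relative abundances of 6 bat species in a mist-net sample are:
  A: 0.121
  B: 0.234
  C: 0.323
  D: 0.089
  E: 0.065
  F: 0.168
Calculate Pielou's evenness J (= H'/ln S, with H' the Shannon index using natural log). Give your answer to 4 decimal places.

0.9226

H' = −Σ pᵢ ln pᵢ = −((-0.255548) + (-0.339870) + (-0.365023) + (-0.215302) + (-0.177669) + (-0.299677)) = 1.653088 (working shown to 6 dp, full precision carried).
With S = 6 species, ln S = 1.791759, so J = 1.653088/1.791759 = 0.922606, i.e. 0.9226 to 4 decimal places.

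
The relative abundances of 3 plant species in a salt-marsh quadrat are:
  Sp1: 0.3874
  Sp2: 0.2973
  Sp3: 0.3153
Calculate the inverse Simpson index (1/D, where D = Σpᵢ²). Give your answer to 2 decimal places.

2.96

D = 0.3874² + 0.2973² + 0.3153² = 0.15008 + 0.08839 + 0.09941 = 0.33788 (working shown to 5 dp, full precision carried).
So 1/D = 2.9596, i.e. 2.96 to 2 decimal places.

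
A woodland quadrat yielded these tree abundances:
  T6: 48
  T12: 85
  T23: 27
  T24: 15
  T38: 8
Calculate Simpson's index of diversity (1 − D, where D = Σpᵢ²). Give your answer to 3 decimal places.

0.685

Total N = 48+85+27+15+8 = 183, so the proportions are 0.2623, 0.46448, 0.14754, 0.08197, 0.04372 (working shown to 5 dp, full precision carried).
D = 0.2623² + 0.46448² + 0.14754² + 0.08197² + 0.04372² = 0.06880 + 0.21574 + 0.02177 + 0.00672 + 0.00191 = 0.31494.
So 1 − D = 0.68506, i.e. 0.685 to 3 decimal places.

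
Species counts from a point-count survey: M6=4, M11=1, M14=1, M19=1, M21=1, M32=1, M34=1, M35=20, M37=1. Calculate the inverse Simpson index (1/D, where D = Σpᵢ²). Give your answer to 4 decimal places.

2.2719

Total N = 4+1+1+1+1+1+1+20+1 = 31, so the proportions are 0.1290323, 0.0322581, 0.0322581, 0.0322581, 0.0322581, 0.0322581, 0.0322581, 0.6451613, 0.0322581 (working shown to 7 dp, full precision carried).
D = 0.1290323² + 0.0322581² + 0.0322581² + 0.0322581² + 0.0322581² + 0.0322581² + 0.0322581² + 0.6451613² + 0.0322581² = 0.0166493 + 0.0010406 + 0.0010406 + 0.0010406 + 0.0010406 + 0.0010406 + 0.0010406 + 0.4162331 + 0.0010406 = 0.4401665.
So 1/D = 2.271868, i.e. 2.2719 to 4 decimal places.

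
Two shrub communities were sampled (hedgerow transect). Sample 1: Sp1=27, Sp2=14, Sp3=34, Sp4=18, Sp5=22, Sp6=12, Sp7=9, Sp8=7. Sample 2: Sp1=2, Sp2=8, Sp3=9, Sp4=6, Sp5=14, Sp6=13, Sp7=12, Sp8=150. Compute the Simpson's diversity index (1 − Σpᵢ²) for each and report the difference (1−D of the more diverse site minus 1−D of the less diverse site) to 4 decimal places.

Sample 1: N=143, proportions 0.188811, 0.097902, 0.237762, 0.125874, 0.153846, 0.083916, 0.062937, 0.048951, giving 1−D = 0.845323 (working shown to 6 dp, full precision carried).
Sample 2: N=214, proportions 0.009346, 0.037383, 0.042056, 0.028037, 0.065421, 0.060748, 0.056075, 0.700935, giving 1−D = 0.493537.
Difference = |0.845323 − 0.493537| = 0.351786, i.e. 0.3518 to 4 decimal places.

0.3518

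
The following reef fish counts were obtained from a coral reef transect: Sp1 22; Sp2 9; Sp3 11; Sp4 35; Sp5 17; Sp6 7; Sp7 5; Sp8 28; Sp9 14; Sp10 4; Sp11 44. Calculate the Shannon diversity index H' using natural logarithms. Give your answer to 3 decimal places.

Total N = 22+9+11+35+17+7+5+28+14+4+44 = 196, so the proportions are 0.11224, 0.04592, 0.05612, 0.17857, 0.08673, 0.03571, 0.02551, 0.14286, 0.07143, 0.02041, 0.22449 (working shown to 5 dp, full precision carried).
Each pᵢ ln pᵢ term: 0.11224×(-2.18707)=-0.24549, 0.04592×(-3.08089)=-0.14147, 0.05612×(-2.88022)=-0.16164, 0.17857×(-1.72277)=-0.30764, 0.08673×(-2.44490)=-0.21206, 0.03571×(-3.33220)=-0.11901, 0.02551×(-3.66868)=-0.09359, 0.14286×(-1.94591)=-0.27799, 0.07143×(-2.63906)=-0.18850, 0.02041×(-3.89182)=-0.07942, 0.22449×(-1.49393)=-0.33537.
Sum = -2.16218, so H' = 2.162.

2.162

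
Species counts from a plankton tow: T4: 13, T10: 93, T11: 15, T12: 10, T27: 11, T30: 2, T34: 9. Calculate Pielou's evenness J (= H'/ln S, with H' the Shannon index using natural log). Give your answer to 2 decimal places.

0.68

Total N = 13+93+15+10+11+2+9 = 153, so the proportions are 0.085, 0.6078, 0.098, 0.0654, 0.0719, 0.0131, 0.0588 (working shown to 4 dp, full precision carried).
H' = −Σ pᵢ ln pᵢ = −((-0.2095) + (-0.3026) + (-0.2277) + (-0.1783) + (-0.1893) + (-0.0567) + (-0.1667)) = 1.3307.
With S = 7 species, ln S = 1.9459, so J = 1.3307/1.9459 = 0.6838, i.e. 0.68 to 2 decimal places.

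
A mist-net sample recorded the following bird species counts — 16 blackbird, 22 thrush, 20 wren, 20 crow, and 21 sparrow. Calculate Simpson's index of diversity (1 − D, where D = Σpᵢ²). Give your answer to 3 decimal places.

0.798

Total N = 16+22+20+20+21 = 99, so the proportions are 0.16162, 0.22222, 0.20202, 0.20202, 0.21212 (working shown to 5 dp, full precision carried).
D = 0.16162² + 0.22222² + 0.20202² + 0.20202² + 0.21212² = 0.02612 + 0.04938 + 0.04081 + 0.04081 + 0.04500 = 0.20212.
So 1 − D = 0.79788, i.e. 0.798 to 3 decimal places.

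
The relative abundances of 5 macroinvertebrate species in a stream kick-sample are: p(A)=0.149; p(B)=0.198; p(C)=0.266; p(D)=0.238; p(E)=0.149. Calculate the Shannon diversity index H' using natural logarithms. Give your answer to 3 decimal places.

Each pᵢ ln pᵢ term (working shown to 5 dp, full precision carried): 0.149×(-1.90381)=-0.28367, 0.198×(-1.61949)=-0.32066, 0.266×(-1.32426)=-0.35225, 0.238×(-1.43548)=-0.34165, 0.149×(-1.90381)=-0.28367.
Sum = -1.58189, so H' = 1.582.

1.582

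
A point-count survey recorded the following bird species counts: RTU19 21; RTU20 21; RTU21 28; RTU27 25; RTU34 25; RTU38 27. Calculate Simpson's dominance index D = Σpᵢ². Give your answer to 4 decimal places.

0.1687

Total N = 21+21+28+25+25+27 = 147, so the proportions are 0.142857, 0.142857, 0.190476, 0.170068, 0.170068, 0.183673 (working shown to 6 dp, full precision carried).
D = 0.142857² + 0.142857² + 0.190476² + 0.170068² + 0.170068² + 0.183673² = 0.020408 + 0.020408 + 0.036281 + 0.028923 + 0.028923 + 0.033736 = 0.168680.
To 4 decimal places, D = 0.1687.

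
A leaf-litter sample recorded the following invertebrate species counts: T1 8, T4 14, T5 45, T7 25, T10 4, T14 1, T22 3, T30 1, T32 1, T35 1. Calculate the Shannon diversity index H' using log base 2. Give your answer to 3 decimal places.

2.286

Total N = 8+14+45+25+4+1+3+1+1+1 = 103, so the proportions are 0.07767, 0.13592, 0.43689, 0.24272, 0.03883, 0.00971, 0.02913, 0.00971, 0.00971, 0.00971 (working shown to 5 dp, full precision carried).
Each pᵢ log₂ pᵢ term: 0.07767×(-3.68650)=-0.28633, 0.13592×(-2.87915)=-0.39134, 0.43689×(-1.19465)=-0.52193, 0.24272×(-2.04264)=-0.49579, 0.03883×(-4.68650)=-0.18200, 0.00971×(-6.68650)=-0.06492, 0.02913×(-5.10154)=-0.14859, 0.00971×(-6.68650)=-0.06492, 0.00971×(-6.68650)=-0.06492, 0.00971×(-6.68650)=-0.06492.
Sum = -2.28565, so H' = 2.286.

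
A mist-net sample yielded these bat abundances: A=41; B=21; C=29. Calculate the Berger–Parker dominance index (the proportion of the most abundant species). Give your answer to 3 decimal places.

0.451

Total N = 41+21+29 = 91, so the proportions are 0.45055, 0.23077, 0.31868 (working shown to 5 dp, full precision carried).
The largest proportion is 0.45055, i.e. d = 0.451 to 3 decimal places.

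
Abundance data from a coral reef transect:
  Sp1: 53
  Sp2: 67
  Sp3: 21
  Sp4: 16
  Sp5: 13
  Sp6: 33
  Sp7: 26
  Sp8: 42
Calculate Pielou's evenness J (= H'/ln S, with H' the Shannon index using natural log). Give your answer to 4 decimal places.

0.9357

Total N = 53+67+21+16+13+33+26+42 = 271, so the proportions are 0.195572, 0.247232, 0.077491, 0.059041, 0.04797, 0.121771, 0.095941, 0.154982 (working shown to 6 dp, full precision carried).
H' = −Σ pᵢ ln pᵢ = −((-0.319140) + (-0.345489) + (-0.198190) + (-0.167057) + (-0.145694) + (-0.256403) + (-0.224888) + (-0.288955)) = 1.945816.
With S = 8 species, ln S = 2.079442, so J = 1.945816/2.079442 = 0.935740, i.e. 0.9357 to 4 decimal places.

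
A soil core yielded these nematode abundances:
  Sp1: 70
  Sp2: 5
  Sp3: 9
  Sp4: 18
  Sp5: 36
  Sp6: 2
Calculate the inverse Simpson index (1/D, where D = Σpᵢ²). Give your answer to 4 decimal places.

Total N = 70+5+9+18+36+2 = 140, so the proportions are 0.5, 0.0357143, 0.0642857, 0.1285714, 0.2571429, 0.0142857 (working shown to 7 dp, full precision carried).
D = 0.5² + 0.0357143² + 0.0642857² + 0.1285714² + 0.2571429² + 0.0142857² = 0.2500000 + 0.0012755 + 0.0041327 + 0.0165306 + 0.0661224 + 0.0002041 = 0.3382653.
So 1/D = 2.956259, i.e. 2.9563 to 4 decimal places.

2.9563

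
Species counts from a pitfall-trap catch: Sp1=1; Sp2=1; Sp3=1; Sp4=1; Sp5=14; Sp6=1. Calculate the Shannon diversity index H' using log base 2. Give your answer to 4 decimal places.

Total N = 1+1+1+1+14+1 = 19, so the proportions are 0.052632, 0.052632, 0.052632, 0.052632, 0.736842, 0.052632 (working shown to 6 dp, full precision carried).
Each pᵢ log₂ pᵢ term: 0.052632×(-4.247928)=-0.223575, 0.052632×(-4.247928)=-0.223575, 0.052632×(-4.247928)=-0.223575, 0.052632×(-4.247928)=-0.223575, 0.736842×(-0.440573)=-0.324632, 0.052632×(-4.247928)=-0.223575.
Sum = -1.442508, so H' = 1.4425.

1.4425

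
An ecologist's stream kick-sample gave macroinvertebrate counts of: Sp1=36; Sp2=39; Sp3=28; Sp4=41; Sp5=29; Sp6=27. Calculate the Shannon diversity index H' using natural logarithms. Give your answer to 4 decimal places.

1.7779

Total N = 36+39+28+41+29+27 = 200, so the proportions are 0.18, 0.195, 0.14, 0.205, 0.145, 0.135 (working shown to 6 dp, full precision carried).
Each pᵢ ln pᵢ term: 0.18×(-1.714798)=-0.308664, 0.195×(-1.634756)=-0.318777, 0.14×(-1.966113)=-0.275256, 0.205×(-1.584745)=-0.324873, 0.145×(-1.931022)=-0.279998, 0.135×(-2.002481)=-0.270335.
Sum = -1.777903, so H' = 1.7779.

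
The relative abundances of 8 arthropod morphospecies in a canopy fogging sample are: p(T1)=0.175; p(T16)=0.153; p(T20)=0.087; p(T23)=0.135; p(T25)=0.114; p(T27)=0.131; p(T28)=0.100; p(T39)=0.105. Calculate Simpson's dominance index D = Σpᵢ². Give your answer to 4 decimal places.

0.1310

D = 0.175² + 0.153² + 0.087² + 0.135² + 0.114² + 0.131² + 0.1² + 0.105² = 0.030625 + 0.023409 + 0.007569 + 0.018225 + 0.012996 + 0.017161 + 0.010000 + 0.011025 = 0.131010 (working shown to 6 dp, full precision carried).
To 4 decimal places, D = 0.1310.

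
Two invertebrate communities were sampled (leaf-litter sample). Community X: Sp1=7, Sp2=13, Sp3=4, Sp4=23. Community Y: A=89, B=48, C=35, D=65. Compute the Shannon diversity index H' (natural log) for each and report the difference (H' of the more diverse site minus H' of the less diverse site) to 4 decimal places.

Community X: N=47, proportions 0.148936, 0.276596, 0.085106, 0.489362, giving H' = 1.198504 (working shown to 6 dp, full precision carried).
Community Y: N=237, proportions 0.375527, 0.202532, 0.147679, 0.274262, giving H' = 1.328488.
Difference = |1.198504 − 1.328488| = 0.129984, i.e. 0.1300 to 4 decimal places.

0.1300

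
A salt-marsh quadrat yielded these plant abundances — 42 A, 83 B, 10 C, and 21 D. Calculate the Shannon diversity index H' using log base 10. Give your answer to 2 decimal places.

0.49

Total N = 42+83+10+21 = 156, so the proportions are 0.2692, 0.5321, 0.0641, 0.1346 (working shown to 4 dp, full precision carried).
Each pᵢ log₁₀ pᵢ term: 0.2692×(-0.5699)=-0.1534, 0.5321×(-0.2740)=-0.1458, 0.0641×(-1.1931)=-0.0765, 0.1346×(-0.8709)=-0.1172.
Sum = -0.4930, so H' = 0.49.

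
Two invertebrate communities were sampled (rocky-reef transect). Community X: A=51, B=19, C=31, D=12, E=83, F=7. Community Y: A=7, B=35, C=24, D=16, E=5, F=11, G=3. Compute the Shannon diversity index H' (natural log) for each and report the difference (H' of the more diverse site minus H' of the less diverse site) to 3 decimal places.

Community X: N=203, proportions 0.25123, 0.0936, 0.15271, 0.05911, 0.40887, 0.03448, giving H' = 1.50471 (working shown to 5 dp, full precision carried).
Community Y: N=101, proportions 0.06931, 0.34653, 0.23762, 0.15842, 0.0495, 0.10891, 0.0297, giving H' = 1.68034.
Difference = |1.50471 − 1.68034| = 0.17563, i.e. 0.176 to 3 decimal places.

0.176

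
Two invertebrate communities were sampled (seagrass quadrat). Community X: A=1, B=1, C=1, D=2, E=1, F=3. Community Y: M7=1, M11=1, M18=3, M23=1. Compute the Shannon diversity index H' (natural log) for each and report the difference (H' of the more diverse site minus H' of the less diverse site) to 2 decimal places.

Community X: N=9, proportions 0.1111, 0.1111, 0.1111, 0.2222, 0.1111, 0.3333, giving H' = 1.6770 (working shown to 4 dp, full precision carried).
Community Y: N=6, proportions 0.1667, 0.1667, 0.5, 0.1667, giving H' = 1.2425.
Difference = |1.6770 − 1.2425| = 0.4345, i.e. 0.43 to 2 decimal places.

0.43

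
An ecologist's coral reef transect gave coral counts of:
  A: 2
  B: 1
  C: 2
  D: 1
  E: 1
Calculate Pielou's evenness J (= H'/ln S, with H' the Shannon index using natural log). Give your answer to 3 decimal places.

0.963

Total N = 2+1+2+1+1 = 7, so the proportions are 0.28571, 0.14286, 0.28571, 0.14286, 0.14286 (working shown to 5 dp, full precision carried).
H' = −Σ pᵢ ln pᵢ = −((-0.35793) + (-0.27799) + (-0.35793) + (-0.27799) + (-0.27799)) = 1.54983.
With S = 5 species, ln S = 1.60944, so J = 1.54983/1.60944 = 0.96296, i.e. 0.963 to 3 decimal places.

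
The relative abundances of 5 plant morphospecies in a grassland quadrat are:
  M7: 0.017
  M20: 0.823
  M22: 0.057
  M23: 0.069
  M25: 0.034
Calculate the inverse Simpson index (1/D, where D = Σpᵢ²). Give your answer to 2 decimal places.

1.46

D = 0.017² + 0.823² + 0.057² + 0.069² + 0.034² = 0.00029 + 0.67733 + 0.00325 + 0.00476 + 0.00116 = 0.68678 (working shown to 5 dp, full precision carried).
So 1/D = 1.4561, i.e. 1.46 to 2 decimal places.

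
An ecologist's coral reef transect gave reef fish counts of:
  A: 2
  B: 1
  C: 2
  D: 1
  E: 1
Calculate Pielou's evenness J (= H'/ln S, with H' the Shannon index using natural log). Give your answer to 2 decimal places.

Total N = 2+1+2+1+1 = 7, so the proportions are 0.2857, 0.1429, 0.2857, 0.1429, 0.1429 (working shown to 4 dp, full precision carried).
H' = −Σ pᵢ ln pᵢ = −((-0.3579) + (-0.2780) + (-0.3579) + (-0.2780) + (-0.2780)) = 1.5498.
With S = 5 species, ln S = 1.6094, so J = 1.5498/1.6094 = 0.9630, i.e. 0.96 to 2 decimal places.

0.96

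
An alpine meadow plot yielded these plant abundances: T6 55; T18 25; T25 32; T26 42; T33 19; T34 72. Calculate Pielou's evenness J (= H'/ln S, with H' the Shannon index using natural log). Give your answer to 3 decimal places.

Total N = 55+25+32+42+19+72 = 245, so the proportions are 0.22449, 0.10204, 0.13061, 0.17143, 0.07755, 0.29388 (working shown to 5 dp, full precision carried).
H' = −Σ pᵢ ln pᵢ = −((-0.33537) + (-0.23290) + (-0.26586) + (-0.30233) + (-0.19828) + (-0.35988)) = 1.69462.
With S = 6 species, ln S = 1.79176, so J = 1.69462/1.79176 = 0.94579, i.e. 0.946 to 3 decimal places.

0.946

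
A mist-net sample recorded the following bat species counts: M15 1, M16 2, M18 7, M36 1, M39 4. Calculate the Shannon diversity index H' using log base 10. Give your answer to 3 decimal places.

Total N = 1+2+7+1+4 = 15, so the proportions are 0.06667, 0.13333, 0.46667, 0.06667, 0.26667 (working shown to 5 dp, full precision carried).
Each pᵢ log₁₀ pᵢ term: 0.06667×(-1.17609)=-0.07841, 0.13333×(-0.87506)=-0.11667, 0.46667×(-0.33099)=-0.15446, 0.06667×(-1.17609)=-0.07841, 0.26667×(-0.57403)=-0.15308.
Sum = -0.58103, so H' = 0.581.

0.581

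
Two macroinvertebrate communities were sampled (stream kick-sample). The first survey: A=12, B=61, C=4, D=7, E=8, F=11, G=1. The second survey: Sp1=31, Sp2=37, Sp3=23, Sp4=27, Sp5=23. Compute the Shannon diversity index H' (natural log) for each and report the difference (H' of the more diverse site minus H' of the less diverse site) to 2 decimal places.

0.24

The first survey: N=104, proportions 0.1154, 0.5865, 0.0385, 0.0673, 0.0769, 0.1058, 0.0096, giving H' = 1.3486 (working shown to 4 dp, full precision carried).
The second survey: N=141, proportions 0.2199, 0.2624, 0.1631, 0.1915, 0.1631, giving H' = 1.5922.
Difference = |1.3486 − 1.5922| = 0.2436, i.e. 0.24 to 2 decimal places.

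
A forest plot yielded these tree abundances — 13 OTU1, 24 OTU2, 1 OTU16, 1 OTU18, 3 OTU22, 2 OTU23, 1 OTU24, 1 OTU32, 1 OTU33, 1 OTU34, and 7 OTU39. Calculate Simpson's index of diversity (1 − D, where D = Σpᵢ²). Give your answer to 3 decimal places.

0.731

Total N = 13+24+1+1+3+2+1+1+1+1+7 = 55, so the proportions are 0.23636, 0.43636, 0.01818, 0.01818, 0.05455, 0.03636, 0.01818, 0.01818, 0.01818, 0.01818, 0.12727 (working shown to 5 dp, full precision carried).
D = 0.23636² + 0.43636² + 0.01818² + 0.01818² + 0.05455² + 0.03636² + 0.01818² + 0.01818² + 0.01818² + 0.01818² + 0.12727² = 0.05587 + 0.19041 + 0.00033 + 0.00033 + 0.00298 + 0.00132 + 0.00033 + 0.00033 + 0.00033 + 0.00033 + 0.01620 = 0.26876.
So 1 − D = 0.73124, i.e. 0.731 to 3 decimal places.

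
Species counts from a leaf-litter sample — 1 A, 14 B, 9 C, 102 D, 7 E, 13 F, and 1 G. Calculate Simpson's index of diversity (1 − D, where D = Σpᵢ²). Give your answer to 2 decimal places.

Total N = 1+14+9+102+7+13+1 = 147, so the proportions are 0.0068, 0.0952, 0.0612, 0.6939, 0.0476, 0.0884, 0.0068 (working shown to 4 dp, full precision carried).
D = 0.0068² + 0.0952² + 0.0612² + 0.6939² + 0.0476² + 0.0884² + 0.0068² = 0.0000 + 0.0091 + 0.0037 + 0.4815 + 0.0023 + 0.0078 + 0.0000 = 0.5045.
So 1 − D = 0.4955, i.e. 0.50 to 2 decimal places.

0.50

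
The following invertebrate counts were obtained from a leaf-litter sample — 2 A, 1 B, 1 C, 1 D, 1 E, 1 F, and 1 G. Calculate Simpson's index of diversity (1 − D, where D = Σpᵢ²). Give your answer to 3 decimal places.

Total N = 2+1+1+1+1+1+1 = 8, so the proportions are 0.25, 0.125, 0.125, 0.125, 0.125, 0.125, 0.125 (working shown to 5 dp, full precision carried).
D = 0.25² + 0.125² + 0.125² + 0.125² + 0.125² + 0.125² + 0.125² = 0.06250 + 0.01562 + 0.01562 + 0.01562 + 0.01562 + 0.01562 + 0.01562 = 0.15625.
So 1 − D = 0.84375, i.e. 0.844 to 3 decimal places.

0.844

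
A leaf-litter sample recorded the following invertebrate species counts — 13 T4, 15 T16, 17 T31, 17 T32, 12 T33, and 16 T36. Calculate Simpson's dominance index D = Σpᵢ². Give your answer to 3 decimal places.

0.169

Total N = 13+15+17+17+12+16 = 90, so the proportions are 0.14444, 0.16667, 0.18889, 0.18889, 0.13333, 0.17778 (working shown to 5 dp, full precision carried).
D = 0.14444² + 0.16667² + 0.18889² + 0.18889² + 0.13333² + 0.17778² = 0.02086 + 0.02778 + 0.03568 + 0.03568 + 0.01778 + 0.03160 = 0.16938.
To 3 decimal places, D = 0.169.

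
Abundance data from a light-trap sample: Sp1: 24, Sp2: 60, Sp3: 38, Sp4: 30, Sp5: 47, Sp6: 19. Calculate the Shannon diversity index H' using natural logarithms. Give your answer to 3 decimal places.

Total N = 24+60+38+30+47+19 = 218, so the proportions are 0.11009, 0.27523, 0.17431, 0.13761, 0.2156, 0.08716 (working shown to 5 dp, full precision carried).
Each pᵢ ln pᵢ term: 0.11009×(-2.20644)=-0.24291, 0.27523×(-1.29015)=-0.35509, 0.17431×(-1.74691)=-0.30451, 0.13761×(-1.98330)=-0.27293, 0.2156×(-1.53435)=-0.33080, 0.08716×(-2.44006)=-0.21267.
Sum = -1.71890, so H' = 1.719.

1.719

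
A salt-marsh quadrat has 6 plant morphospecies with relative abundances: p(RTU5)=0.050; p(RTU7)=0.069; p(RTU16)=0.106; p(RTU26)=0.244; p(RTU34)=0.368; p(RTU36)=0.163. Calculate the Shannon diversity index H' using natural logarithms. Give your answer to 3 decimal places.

Each pᵢ ln pᵢ term (working shown to 5 dp, full precision carried): 0.05×(-2.99573)=-0.14979, 0.069×(-2.67365)=-0.18448, 0.106×(-2.24432)=-0.23790, 0.244×(-1.41059)=-0.34418, 0.368×(-0.99967)=-0.36788, 0.163×(-1.81401)=-0.29568.
Sum = -1.57991, so H' = 1.580.

1.580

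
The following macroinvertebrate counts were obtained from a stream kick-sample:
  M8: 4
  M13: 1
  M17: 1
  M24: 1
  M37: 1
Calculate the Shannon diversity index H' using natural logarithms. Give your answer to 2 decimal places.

Total N = 4+1+1+1+1 = 8, so the proportions are 0.5, 0.125, 0.125, 0.125, 0.125 (working shown to 4 dp, full precision carried).
Each pᵢ ln pᵢ term: 0.5×(-0.6931)=-0.3466, 0.125×(-2.0794)=-0.2599, 0.125×(-2.0794)=-0.2599, 0.125×(-2.0794)=-0.2599, 0.125×(-2.0794)=-0.2599.
Sum = -1.3863, so H' = 1.39.

1.39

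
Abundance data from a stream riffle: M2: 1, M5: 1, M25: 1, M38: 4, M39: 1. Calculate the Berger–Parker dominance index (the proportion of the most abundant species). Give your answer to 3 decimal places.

Total N = 1+1+1+4+1 = 8, so the proportions are 0.125, 0.125, 0.125, 0.5, 0.125 (working shown to 5 dp, full precision carried).
The largest proportion is 0.5, i.e. d = 0.500 to 3 decimal places.

0.500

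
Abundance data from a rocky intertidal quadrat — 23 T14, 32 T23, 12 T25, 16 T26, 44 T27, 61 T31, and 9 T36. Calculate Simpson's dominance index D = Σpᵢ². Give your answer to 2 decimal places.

0.20

Total N = 23+32+12+16+44+61+9 = 197, so the proportions are 0.1168, 0.1624, 0.0609, 0.0812, 0.2234, 0.3096, 0.0457 (working shown to 4 dp, full precision carried).
D = 0.1168² + 0.1624² + 0.0609² + 0.0812² + 0.2234² + 0.3096² + 0.0457² = 0.0136 + 0.0264 + 0.0037 + 0.0066 + 0.0499 + 0.0959 + 0.0021 = 0.1982.
To 2 decimal places, D = 0.20.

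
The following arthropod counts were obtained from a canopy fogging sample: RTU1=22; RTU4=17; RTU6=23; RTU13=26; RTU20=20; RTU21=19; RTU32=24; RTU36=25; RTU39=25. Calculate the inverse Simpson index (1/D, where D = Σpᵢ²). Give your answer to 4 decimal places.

8.8502

Total N = 22+17+23+26+20+19+24+25+25 = 201, so the proportions are 0.10945274, 0.08457711, 0.11442786, 0.12935323, 0.09950249, 0.09452736, 0.11940299, 0.12437811, 0.12437811 (working shown to 8 dp, full precision carried).
D = 0.10945274² + 0.08457711² + 0.11442786² + 0.12935323² + 0.09950249² + 0.09452736² + 0.11940299² + 0.12437811² + 0.12437811² = 0.01197990 + 0.00715329 + 0.01309374 + 0.01673226 + 0.00990075 + 0.00893542 + 0.01425707 + 0.01546991 + 0.01546991 = 0.11299225.
So 1/D = 8.850164, i.e. 8.8502 to 4 decimal places.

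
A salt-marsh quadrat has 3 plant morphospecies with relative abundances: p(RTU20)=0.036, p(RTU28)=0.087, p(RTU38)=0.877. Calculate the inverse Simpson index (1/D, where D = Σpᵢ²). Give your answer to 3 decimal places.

1.285

D = 0.036² + 0.087² + 0.877² = 0.001296 + 0.007569 + 0.769129 = 0.777994 (working shown to 6 dp, full precision carried).
So 1/D = 1.28536, i.e. 1.285 to 3 decimal places.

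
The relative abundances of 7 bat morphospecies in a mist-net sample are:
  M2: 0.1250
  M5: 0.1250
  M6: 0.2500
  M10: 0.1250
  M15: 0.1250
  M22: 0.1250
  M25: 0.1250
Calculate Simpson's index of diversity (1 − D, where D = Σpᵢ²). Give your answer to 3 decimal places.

0.844

D = 0.125² + 0.125² + 0.25² + 0.125² + 0.125² + 0.125² + 0.125² = 0.01562 + 0.01562 + 0.06250 + 0.01562 + 0.01562 + 0.01562 + 0.01562 = 0.15625 (working shown to 5 dp, full precision carried).
So 1 − D = 0.84375, i.e. 0.844 to 3 decimal places.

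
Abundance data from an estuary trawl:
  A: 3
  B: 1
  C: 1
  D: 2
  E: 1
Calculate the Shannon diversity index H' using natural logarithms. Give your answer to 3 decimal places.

Total N = 3+1+1+2+1 = 8, so the proportions are 0.375, 0.125, 0.125, 0.25, 0.125 (working shown to 5 dp, full precision carried).
Each pᵢ ln pᵢ term: 0.375×(-0.98083)=-0.36781, 0.125×(-2.07944)=-0.25993, 0.125×(-2.07944)=-0.25993, 0.25×(-1.38629)=-0.34657, 0.125×(-2.07944)=-0.25993.
Sum = -1.49418, so H' = 1.494.

1.494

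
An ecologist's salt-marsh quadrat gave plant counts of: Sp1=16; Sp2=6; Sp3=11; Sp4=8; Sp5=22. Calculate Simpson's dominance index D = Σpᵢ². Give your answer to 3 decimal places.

Total N = 16+6+11+8+22 = 63, so the proportions are 0.25397, 0.09524, 0.1746, 0.12698, 0.34921 (working shown to 5 dp, full precision carried).
D = 0.25397² + 0.09524² + 0.1746² + 0.12698² + 0.34921² = 0.06450 + 0.00907 + 0.03049 + 0.01612 + 0.12195 = 0.24213.
To 3 decimal places, D = 0.242.

0.242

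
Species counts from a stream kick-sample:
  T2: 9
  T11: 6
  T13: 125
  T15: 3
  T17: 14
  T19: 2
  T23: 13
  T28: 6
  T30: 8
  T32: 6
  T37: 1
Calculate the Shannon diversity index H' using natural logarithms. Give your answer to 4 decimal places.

1.3913

Total N = 9+6+125+3+14+2+13+6+8+6+1 = 193, so the proportions are 0.046632, 0.031088, 0.647668, 0.015544, 0.072539, 0.010363, 0.067358, 0.031088, 0.041451, 0.031088, 0.005181 (working shown to 6 dp, full precision carried).
Each pᵢ ln pᵢ term: 0.046632×(-3.065466)=-0.142949, 0.031088×(-3.470931)=-0.107905, 0.647668×(-0.434376)=-0.281332, 0.015544×(-4.164078)=-0.064727, 0.072539×(-2.623633)=-0.190315, 0.010363×(-4.569543)=-0.047353, 0.067358×(-2.697741)=-0.181713, 0.031088×(-3.470931)=-0.107905, 0.041451×(-3.183249)=-0.131948, 0.031088×(-3.470931)=-0.107905, 0.005181×(-5.262690)=-0.027268.
Sum = -1.391319, so H' = 1.3913.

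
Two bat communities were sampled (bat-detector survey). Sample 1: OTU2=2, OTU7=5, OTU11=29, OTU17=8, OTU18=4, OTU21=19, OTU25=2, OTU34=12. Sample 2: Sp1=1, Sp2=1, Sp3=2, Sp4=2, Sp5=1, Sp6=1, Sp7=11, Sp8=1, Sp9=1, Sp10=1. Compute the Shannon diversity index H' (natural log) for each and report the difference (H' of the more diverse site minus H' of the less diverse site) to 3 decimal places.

Sample 1: N=81, proportions 0.02469, 0.06173, 0.35802, 0.09877, 0.04938, 0.23457, 0.02469, 0.14815, giving H' = 1.72266 (working shown to 5 dp, full precision carried).
Sample 2: N=22, proportions 0.04545, 0.04545, 0.09091, 0.09091, 0.04545, 0.04545, 0.5, 0.04545, 0.04545, 0.04545, giving H' = 1.76607.
Difference = |1.72266 − 1.76607| = 0.04341, i.e. 0.043 to 3 decimal places.

0.043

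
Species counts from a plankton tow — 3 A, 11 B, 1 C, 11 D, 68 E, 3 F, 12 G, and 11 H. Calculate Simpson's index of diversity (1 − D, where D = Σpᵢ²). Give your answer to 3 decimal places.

0.642

Total N = 3+11+1+11+68+3+12+11 = 120, so the proportions are 0.025, 0.09167, 0.00833, 0.09167, 0.56667, 0.025, 0.1, 0.09167 (working shown to 5 dp, full precision carried).
D = 0.025² + 0.09167² + 0.00833² + 0.09167² + 0.56667² + 0.025² + 0.1² + 0.09167² = 0.00063 + 0.00840 + 0.00007 + 0.00840 + 0.32111 + 0.00063 + 0.01000 + 0.00840 = 0.35764.
So 1 − D = 0.64236, i.e. 0.642 to 3 decimal places.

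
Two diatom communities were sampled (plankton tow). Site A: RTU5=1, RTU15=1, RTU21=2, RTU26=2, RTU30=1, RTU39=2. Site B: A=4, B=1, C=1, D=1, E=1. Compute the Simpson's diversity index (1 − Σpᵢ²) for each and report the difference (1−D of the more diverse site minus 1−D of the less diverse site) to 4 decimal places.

0.1273

Site A: N=9, proportions 0.111111, 0.111111, 0.222222, 0.222222, 0.111111, 0.222222, giving 1−D = 0.814815 (working shown to 6 dp, full precision carried).
Site B: N=8, proportions 0.5, 0.125, 0.125, 0.125, 0.125, giving 1−D = 0.687500.
Difference = |0.814815 − 0.687500| = 0.127315, i.e. 0.1273 to 4 decimal places.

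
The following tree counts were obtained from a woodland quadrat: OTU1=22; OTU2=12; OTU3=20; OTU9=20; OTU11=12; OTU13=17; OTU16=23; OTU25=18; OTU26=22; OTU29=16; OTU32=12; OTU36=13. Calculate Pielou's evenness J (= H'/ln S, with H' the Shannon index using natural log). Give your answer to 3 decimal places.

Total N = 22+12+20+20+12+17+23+18+22+16+12+13 = 207, so the proportions are 0.10628, 0.05797, 0.09662, 0.09662, 0.05797, 0.08213, 0.11111, 0.08696, 0.10628, 0.07729, 0.05797, 0.0628 (working shown to 5 dp, full precision carried).
H' = −Σ pᵢ ln pᵢ = −((-0.23825) + (-0.16509) + (-0.22580) + (-0.22580) + (-0.16509) + (-0.20527) + (-0.24414) + (-0.21238) + (-0.23825) + (-0.19788) + (-0.16509) + (-0.17382)) = 2.45685.
With S = 12 species, ln S = 2.48491, so J = 2.45685/2.48491 = 0.98871, i.e. 0.989 to 3 decimal places.

0.989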